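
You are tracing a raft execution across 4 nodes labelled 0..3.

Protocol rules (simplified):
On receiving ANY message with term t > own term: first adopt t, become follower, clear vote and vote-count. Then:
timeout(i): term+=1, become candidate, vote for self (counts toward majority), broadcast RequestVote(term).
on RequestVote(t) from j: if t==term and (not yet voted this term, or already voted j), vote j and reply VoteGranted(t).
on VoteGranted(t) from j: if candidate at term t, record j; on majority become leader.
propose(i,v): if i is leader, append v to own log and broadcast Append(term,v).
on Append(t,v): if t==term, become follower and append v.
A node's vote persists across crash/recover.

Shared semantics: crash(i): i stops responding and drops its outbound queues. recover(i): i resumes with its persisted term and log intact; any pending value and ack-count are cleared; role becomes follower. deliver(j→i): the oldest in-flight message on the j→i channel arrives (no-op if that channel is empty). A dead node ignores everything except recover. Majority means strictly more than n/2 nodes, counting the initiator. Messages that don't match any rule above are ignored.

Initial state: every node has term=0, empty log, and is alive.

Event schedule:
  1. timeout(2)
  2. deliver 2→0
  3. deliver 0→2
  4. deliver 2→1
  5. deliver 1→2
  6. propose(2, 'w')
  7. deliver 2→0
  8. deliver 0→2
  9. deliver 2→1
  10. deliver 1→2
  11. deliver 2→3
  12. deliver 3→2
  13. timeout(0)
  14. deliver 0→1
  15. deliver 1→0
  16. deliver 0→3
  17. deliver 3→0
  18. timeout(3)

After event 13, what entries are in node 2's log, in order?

step 1 timeout(2): 2={cand,t=1,log=-}
step 2 deliver 2→0: 0={foll,t=1,log=-}
step 3 deliver 0→2: —
step 4 deliver 2→1: 1={foll,t=1,log=-}
step 5 deliver 1→2: 2={lead,t=1,log=-}
step 6 propose(2,'w'): 2={lead,t=1,log=w}
step 7 deliver 2→0: 0={foll,t=1,log=w}
step 8 deliver 0→2: —
step 9 deliver 2→1: 1={foll,t=1,log=w}
step 10 deliver 1→2: —
step 11 deliver 2→3: 3={foll,t=1,log=-}
step 12 deliver 3→2: —
step 13 timeout(0): 0={cand,t=2,log=w}

w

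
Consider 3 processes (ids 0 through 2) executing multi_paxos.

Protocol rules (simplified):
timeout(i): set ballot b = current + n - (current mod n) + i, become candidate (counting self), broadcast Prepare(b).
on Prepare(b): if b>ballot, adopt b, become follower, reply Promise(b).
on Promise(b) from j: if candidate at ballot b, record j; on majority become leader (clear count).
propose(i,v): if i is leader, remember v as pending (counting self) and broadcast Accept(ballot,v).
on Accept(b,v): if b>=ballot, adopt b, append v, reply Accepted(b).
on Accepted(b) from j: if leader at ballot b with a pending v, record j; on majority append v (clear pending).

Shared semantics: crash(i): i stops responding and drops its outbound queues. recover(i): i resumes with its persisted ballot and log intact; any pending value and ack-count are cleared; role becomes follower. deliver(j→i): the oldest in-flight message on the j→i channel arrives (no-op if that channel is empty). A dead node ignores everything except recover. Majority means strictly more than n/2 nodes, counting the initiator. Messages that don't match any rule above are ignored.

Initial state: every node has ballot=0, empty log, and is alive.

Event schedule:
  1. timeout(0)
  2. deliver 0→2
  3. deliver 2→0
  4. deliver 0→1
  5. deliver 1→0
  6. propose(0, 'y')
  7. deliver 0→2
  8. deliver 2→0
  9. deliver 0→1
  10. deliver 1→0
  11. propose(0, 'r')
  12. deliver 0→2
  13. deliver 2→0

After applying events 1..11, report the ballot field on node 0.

3

step 1 timeout(0): 0={cand,b=3,log=-}
step 2 deliver 0→2: 2={foll,b=3,log=-}
step 3 deliver 2→0: 0={lead,b=3,log=-}
step 4 deliver 0→1: 1={foll,b=3,log=-}
step 5 deliver 1→0: —
step 6 propose(0,'y'): —
step 7 deliver 0→2: 2={foll,b=3,log=y}
step 8 deliver 2→0: 0={lead,b=3,log=y}
step 9 deliver 0→1: 1={foll,b=3,log=y}
step 10 deliver 1→0: —
step 11 propose(0,'r'): —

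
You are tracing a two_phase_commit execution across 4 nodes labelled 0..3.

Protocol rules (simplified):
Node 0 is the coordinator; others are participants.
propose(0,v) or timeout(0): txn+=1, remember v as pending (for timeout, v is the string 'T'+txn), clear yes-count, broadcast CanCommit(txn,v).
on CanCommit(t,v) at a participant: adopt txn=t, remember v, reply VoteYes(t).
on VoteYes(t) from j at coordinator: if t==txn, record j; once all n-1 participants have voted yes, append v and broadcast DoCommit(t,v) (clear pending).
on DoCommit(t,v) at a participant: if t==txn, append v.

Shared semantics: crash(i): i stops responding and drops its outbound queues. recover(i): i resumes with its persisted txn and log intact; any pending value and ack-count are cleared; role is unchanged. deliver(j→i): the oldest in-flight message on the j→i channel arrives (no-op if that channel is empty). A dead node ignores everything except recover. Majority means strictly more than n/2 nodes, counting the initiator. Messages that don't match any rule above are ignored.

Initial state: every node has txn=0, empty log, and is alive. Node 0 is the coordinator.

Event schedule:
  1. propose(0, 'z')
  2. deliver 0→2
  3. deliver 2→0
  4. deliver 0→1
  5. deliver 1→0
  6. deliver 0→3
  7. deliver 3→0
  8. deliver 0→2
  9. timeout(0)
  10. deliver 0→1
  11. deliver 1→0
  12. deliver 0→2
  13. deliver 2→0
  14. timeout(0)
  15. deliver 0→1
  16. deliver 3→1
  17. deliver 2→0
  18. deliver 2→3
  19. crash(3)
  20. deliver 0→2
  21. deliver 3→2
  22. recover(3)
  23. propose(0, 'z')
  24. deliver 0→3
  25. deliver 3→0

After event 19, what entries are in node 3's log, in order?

empty

[1] propose(0,'z') → N0(coor t1 [-])
[2] deliver 0→2 → N2(part t1 [-])
[3] deliver 2→0 → ∅
[4] deliver 0→1 → N1(part t1 [-])
[5] deliver 1→0 → ∅
[6] deliver 0→3 → N3(part t1 [-])
[7] deliver 3→0 → N0(coor t1 [z])
[8] deliver 0→2 → N2(part t1 [z])
[9] timeout(0) → N0(coor t2 [z])
[10] deliver 0→1 → N1(part t1 [z])
[11] deliver 1→0 → ∅
[12] deliver 0→2 → N2(part t2 [z])
[13] deliver 2→0 → ∅
[14] timeout(0) → N0(coor t3 [z])
[15] deliver 0→1 → N1(part t2 [z])
[16] deliver 3→1 → ∅
[17] deliver 2→0 → ∅
[18] deliver 2→3 → ∅
[19] crash(3) → N3(✗part t1 [-])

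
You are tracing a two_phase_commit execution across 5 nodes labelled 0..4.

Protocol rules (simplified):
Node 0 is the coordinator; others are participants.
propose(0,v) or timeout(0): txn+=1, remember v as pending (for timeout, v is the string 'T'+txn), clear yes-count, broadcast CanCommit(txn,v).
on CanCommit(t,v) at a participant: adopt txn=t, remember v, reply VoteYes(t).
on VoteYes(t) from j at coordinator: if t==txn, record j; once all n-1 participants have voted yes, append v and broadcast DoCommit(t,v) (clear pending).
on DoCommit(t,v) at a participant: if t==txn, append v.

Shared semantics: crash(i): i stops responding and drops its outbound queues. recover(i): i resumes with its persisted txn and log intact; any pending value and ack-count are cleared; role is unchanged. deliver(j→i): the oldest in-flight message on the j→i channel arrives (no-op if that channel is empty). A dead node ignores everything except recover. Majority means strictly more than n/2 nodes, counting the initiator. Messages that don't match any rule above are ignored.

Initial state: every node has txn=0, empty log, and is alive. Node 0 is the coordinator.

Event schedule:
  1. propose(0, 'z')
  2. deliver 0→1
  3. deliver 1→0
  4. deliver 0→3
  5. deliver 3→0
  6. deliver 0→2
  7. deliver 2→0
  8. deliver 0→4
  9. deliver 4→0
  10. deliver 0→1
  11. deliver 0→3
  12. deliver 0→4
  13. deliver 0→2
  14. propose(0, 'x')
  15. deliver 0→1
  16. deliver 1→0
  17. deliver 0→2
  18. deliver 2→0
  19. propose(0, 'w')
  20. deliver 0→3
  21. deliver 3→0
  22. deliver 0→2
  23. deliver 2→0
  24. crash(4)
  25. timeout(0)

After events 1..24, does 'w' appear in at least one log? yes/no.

no

1. propose(0,'z'):  <0:coor t1 ->
2. deliver 0→1:  <1:part t1 ->
3. deliver 1→0:  nop
4. deliver 0→3:  <3:part t1 ->
5. deliver 3→0:  nop
6. deliver 0→2:  <2:part t1 ->
7. deliver 2→0:  nop
8. deliver 0→4:  <4:part t1 ->
9. deliver 4→0:  <0:coor t1 z>
10. deliver 0→1:  <1:part t1 z>
11. deliver 0→3:  <3:part t1 z>
12. deliver 0→4:  <4:part t1 z>
13. deliver 0→2:  <2:part t1 z>
14. propose(0,'x'):  <0:coor t2 z>
15. deliver 0→1:  <1:part t2 z>
16. deliver 1→0:  nop
17. deliver 0→2:  <2:part t2 z>
18. deliver 2→0:  nop
19. propose(0,'w'):  <0:coor t3 z>
20. deliver 0→3:  <3:part t2 z>
21. deliver 3→0:  nop
22. deliver 0→2:  <2:part t3 z>
23. deliver 2→0:  nop
24. crash(4):  <4:✗part t1 z>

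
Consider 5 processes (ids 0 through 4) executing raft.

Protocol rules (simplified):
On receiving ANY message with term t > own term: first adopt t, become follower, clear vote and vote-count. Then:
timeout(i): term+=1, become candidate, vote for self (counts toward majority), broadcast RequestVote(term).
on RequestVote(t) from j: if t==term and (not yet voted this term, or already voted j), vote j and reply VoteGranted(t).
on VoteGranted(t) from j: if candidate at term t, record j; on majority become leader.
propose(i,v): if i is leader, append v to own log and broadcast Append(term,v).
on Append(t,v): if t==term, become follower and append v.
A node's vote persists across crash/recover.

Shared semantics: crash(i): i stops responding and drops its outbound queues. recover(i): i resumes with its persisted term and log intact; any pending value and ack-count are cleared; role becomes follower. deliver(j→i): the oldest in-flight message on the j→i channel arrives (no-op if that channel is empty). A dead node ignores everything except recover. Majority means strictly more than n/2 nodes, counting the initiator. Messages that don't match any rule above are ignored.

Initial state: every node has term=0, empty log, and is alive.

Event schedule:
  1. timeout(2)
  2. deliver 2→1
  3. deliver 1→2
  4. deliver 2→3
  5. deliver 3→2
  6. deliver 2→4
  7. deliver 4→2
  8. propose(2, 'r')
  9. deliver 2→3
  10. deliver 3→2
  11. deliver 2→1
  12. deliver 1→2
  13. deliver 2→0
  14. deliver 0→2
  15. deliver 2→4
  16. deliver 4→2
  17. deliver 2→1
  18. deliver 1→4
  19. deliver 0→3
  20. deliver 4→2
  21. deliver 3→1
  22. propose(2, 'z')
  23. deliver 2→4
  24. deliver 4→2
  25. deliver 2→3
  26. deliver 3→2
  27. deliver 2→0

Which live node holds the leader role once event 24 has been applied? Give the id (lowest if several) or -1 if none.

[1] timeout(2) → N2(cand t1 [-])
[2] deliver 2→1 → N1(foll t1 [-])
[3] deliver 1→2 → ∅
[4] deliver 2→3 → N3(foll t1 [-])
[5] deliver 3→2 → N2(lead t1 [-])
[6] deliver 2→4 → N4(foll t1 [-])
[7] deliver 4→2 → ∅
[8] propose(2,'r') → N2(lead t1 [r])
[9] deliver 2→3 → N3(foll t1 [r])
[10] deliver 3→2 → ∅
[11] deliver 2→1 → N1(foll t1 [r])
[12] deliver 1→2 → ∅
[13] deliver 2→0 → N0(foll t1 [-])
[14] deliver 0→2 → ∅
[15] deliver 2→4 → N4(foll t1 [r])
[16] deliver 4→2 → ∅
[17] deliver 2→1 → ∅
[18] deliver 1→4 → ∅
[19] deliver 0→3 → ∅
[20] deliver 4→2 → ∅
[21] deliver 3→1 → ∅
[22] propose(2,'z') → N2(lead t1 [r,z])
[23] deliver 2→4 → N4(foll t1 [r,z])
[24] deliver 4→2 → ∅

2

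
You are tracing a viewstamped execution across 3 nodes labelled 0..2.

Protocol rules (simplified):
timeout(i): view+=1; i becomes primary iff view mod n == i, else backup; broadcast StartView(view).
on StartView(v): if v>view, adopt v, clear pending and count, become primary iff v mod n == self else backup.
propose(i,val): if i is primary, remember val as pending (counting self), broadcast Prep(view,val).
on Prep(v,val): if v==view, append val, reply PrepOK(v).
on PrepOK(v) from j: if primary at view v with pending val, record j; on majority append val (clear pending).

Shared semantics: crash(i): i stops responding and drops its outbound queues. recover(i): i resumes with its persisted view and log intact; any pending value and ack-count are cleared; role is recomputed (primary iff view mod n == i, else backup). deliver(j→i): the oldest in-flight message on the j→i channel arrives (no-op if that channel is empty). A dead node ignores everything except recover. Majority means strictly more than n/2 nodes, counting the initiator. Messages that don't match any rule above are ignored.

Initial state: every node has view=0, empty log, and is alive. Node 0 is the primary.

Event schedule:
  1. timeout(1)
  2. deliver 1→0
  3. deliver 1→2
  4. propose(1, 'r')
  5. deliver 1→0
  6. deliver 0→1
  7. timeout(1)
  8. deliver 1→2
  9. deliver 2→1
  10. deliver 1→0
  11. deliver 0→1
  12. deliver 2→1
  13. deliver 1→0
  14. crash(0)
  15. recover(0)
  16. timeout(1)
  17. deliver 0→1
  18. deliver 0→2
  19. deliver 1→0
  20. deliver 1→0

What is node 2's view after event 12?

step 1 timeout(1): 1={prim,v=1,log=-}
step 2 deliver 1→0: 0={back,v=1,log=-}
step 3 deliver 1→2: 2={back,v=1,log=-}
step 4 propose(1,'r'): —
step 5 deliver 1→0: 0={back,v=1,log=r}
step 6 deliver 0→1: 1={prim,v=1,log=r}
step 7 timeout(1): 1={back,v=2,log=r}
step 8 deliver 1→2: 2={back,v=1,log=r}
step 9 deliver 2→1: —
step 10 deliver 1→0: 0={back,v=2,log=r}
step 11 deliver 0→1: —
step 12 deliver 2→1: —

1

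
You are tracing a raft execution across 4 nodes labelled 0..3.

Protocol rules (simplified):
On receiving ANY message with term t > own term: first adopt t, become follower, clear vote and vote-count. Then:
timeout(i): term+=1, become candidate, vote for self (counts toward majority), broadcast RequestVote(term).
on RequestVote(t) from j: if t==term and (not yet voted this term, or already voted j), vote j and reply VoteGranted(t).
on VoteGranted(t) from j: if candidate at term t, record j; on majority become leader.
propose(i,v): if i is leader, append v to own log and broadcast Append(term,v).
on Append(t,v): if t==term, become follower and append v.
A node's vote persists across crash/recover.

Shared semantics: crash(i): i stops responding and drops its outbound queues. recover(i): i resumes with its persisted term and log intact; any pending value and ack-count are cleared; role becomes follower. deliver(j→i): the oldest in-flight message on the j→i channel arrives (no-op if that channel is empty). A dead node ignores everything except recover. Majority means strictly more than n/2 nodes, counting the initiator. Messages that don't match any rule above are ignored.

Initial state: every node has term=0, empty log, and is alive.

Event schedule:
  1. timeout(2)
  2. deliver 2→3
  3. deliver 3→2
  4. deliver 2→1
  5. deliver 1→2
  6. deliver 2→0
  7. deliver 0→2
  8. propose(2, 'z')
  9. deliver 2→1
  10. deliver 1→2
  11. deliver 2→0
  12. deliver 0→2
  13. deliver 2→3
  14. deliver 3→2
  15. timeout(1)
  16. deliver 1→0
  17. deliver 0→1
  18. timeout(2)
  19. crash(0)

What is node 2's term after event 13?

e1 timeout(2): 2[cand,t=1,-]
e2 deliver 2→3: 3[foll,t=1,-]
e3 deliver 3→2: ·
e4 deliver 2→1: 1[foll,t=1,-]
e5 deliver 1→2: 2[lead,t=1,-]
e6 deliver 2→0: 0[foll,t=1,-]
e7 deliver 0→2: ·
e8 propose(2,'z'): 2[lead,t=1,z]
e9 deliver 2→1: 1[foll,t=1,z]
e10 deliver 1→2: ·
e11 deliver 2→0: 0[foll,t=1,z]
e12 deliver 0→2: ·
e13 deliver 2→3: 3[foll,t=1,z]

1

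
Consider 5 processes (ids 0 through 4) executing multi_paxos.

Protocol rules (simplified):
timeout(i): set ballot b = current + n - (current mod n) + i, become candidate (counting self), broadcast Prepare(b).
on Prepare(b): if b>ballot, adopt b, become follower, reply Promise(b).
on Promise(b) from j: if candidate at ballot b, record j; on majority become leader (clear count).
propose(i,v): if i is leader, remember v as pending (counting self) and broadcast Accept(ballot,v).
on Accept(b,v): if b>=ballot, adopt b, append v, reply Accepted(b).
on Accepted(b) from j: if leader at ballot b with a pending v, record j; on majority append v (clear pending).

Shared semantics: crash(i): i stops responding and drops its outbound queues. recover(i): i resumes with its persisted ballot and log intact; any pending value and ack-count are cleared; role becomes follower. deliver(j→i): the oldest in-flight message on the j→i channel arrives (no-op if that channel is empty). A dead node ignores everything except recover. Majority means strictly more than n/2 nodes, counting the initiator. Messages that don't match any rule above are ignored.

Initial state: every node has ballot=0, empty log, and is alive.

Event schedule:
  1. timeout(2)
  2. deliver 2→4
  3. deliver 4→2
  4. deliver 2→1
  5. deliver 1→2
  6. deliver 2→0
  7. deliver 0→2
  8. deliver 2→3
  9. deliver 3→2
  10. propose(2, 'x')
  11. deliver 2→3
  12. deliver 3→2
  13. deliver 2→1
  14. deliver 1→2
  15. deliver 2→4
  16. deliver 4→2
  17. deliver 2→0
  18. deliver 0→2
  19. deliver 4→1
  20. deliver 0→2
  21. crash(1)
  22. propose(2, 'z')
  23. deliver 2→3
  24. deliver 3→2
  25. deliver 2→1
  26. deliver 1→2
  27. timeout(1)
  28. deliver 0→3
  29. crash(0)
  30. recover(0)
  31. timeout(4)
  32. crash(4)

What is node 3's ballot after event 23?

7

step 1 timeout(2): 2={cand,b=7,log=-}
step 2 deliver 2→4: 4={foll,b=7,log=-}
step 3 deliver 4→2: —
step 4 deliver 2→1: 1={foll,b=7,log=-}
step 5 deliver 1→2: 2={lead,b=7,log=-}
step 6 deliver 2→0: 0={foll,b=7,log=-}
step 7 deliver 0→2: —
step 8 deliver 2→3: 3={foll,b=7,log=-}
step 9 deliver 3→2: —
step 10 propose(2,'x'): —
step 11 deliver 2→3: 3={foll,b=7,log=x}
step 12 deliver 3→2: —
step 13 deliver 2→1: 1={foll,b=7,log=x}
step 14 deliver 1→2: 2={lead,b=7,log=x}
step 15 deliver 2→4: 4={foll,b=7,log=x}
step 16 deliver 4→2: —
step 17 deliver 2→0: 0={foll,b=7,log=x}
step 18 deliver 0→2: —
step 19 deliver 4→1: —
step 20 deliver 0→2: —
step 21 crash(1): 1={✗foll,b=7,log=x}
step 22 propose(2,'z'): —
step 23 deliver 2→3: 3={foll,b=7,log=x,z}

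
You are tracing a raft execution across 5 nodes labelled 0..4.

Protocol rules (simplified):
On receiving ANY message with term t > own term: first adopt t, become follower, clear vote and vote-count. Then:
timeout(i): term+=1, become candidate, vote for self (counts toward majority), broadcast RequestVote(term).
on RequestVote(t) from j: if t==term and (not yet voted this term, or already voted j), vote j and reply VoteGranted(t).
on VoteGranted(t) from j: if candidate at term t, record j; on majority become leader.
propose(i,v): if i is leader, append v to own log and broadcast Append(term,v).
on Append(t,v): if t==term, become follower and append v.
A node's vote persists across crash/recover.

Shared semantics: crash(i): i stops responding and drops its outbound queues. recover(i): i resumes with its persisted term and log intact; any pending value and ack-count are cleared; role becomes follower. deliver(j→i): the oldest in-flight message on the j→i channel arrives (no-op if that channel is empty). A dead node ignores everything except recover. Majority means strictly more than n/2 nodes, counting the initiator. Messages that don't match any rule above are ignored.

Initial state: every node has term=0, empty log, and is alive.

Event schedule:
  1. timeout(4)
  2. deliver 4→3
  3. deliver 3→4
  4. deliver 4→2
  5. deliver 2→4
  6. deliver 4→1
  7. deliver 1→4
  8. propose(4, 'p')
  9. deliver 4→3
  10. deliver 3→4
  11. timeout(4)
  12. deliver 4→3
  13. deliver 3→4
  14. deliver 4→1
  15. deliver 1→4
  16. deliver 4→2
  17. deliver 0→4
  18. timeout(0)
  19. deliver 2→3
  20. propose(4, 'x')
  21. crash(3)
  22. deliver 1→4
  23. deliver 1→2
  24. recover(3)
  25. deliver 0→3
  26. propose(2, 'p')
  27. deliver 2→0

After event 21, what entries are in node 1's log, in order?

p

1. timeout(4):  <4:cand t1 ->
2. deliver 4→3:  <3:foll t1 ->
3. deliver 3→4:  nop
4. deliver 4→2:  <2:foll t1 ->
5. deliver 2→4:  <4:lead t1 ->
6. deliver 4→1:  <1:foll t1 ->
7. deliver 1→4:  nop
8. propose(4,'p'):  <4:lead t1 p>
9. deliver 4→3:  <3:foll t1 p>
10. deliver 3→4:  nop
11. timeout(4):  <4:cand t2 p>
12. deliver 4→3:  <3:foll t2 p>
13. deliver 3→4:  nop
14. deliver 4→1:  <1:foll t1 p>
15. deliver 1→4:  nop
16. deliver 4→2:  <2:foll t1 p>
17. deliver 0→4:  nop
18. timeout(0):  <0:cand t1 ->
19. deliver 2→3:  nop
20. propose(4,'x'):  nop
21. crash(3):  <3:✗foll t2 p>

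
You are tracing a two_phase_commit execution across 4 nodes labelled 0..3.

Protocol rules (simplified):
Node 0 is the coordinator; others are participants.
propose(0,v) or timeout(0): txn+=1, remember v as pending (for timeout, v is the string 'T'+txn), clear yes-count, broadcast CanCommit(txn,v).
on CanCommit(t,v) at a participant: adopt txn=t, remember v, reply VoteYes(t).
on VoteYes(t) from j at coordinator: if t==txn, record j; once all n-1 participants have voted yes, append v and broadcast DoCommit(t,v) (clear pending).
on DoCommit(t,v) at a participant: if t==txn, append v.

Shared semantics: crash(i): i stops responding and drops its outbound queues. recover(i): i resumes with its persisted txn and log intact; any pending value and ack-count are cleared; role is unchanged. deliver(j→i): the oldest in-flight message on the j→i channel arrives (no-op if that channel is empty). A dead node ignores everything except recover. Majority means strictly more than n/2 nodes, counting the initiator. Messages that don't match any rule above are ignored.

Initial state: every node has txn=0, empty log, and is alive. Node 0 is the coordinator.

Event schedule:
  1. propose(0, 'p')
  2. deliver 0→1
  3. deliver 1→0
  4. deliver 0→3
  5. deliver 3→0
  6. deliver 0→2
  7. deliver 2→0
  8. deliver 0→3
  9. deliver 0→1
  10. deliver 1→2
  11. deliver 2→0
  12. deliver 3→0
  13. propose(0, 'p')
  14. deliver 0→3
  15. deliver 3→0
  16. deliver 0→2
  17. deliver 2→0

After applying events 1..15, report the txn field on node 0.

2

step 1 propose(0,'p'): 0={coor,t=1,log=-}
step 2 deliver 0→1: 1={part,t=1,log=-}
step 3 deliver 1→0: —
step 4 deliver 0→3: 3={part,t=1,log=-}
step 5 deliver 3→0: —
step 6 deliver 0→2: 2={part,t=1,log=-}
step 7 deliver 2→0: 0={coor,t=1,log=p}
step 8 deliver 0→3: 3={part,t=1,log=p}
step 9 deliver 0→1: 1={part,t=1,log=p}
step 10 deliver 1→2: —
step 11 deliver 2→0: —
step 12 deliver 3→0: —
step 13 propose(0,'p'): 0={coor,t=2,log=p}
step 14 deliver 0→3: 3={part,t=2,log=p}
step 15 deliver 3→0: —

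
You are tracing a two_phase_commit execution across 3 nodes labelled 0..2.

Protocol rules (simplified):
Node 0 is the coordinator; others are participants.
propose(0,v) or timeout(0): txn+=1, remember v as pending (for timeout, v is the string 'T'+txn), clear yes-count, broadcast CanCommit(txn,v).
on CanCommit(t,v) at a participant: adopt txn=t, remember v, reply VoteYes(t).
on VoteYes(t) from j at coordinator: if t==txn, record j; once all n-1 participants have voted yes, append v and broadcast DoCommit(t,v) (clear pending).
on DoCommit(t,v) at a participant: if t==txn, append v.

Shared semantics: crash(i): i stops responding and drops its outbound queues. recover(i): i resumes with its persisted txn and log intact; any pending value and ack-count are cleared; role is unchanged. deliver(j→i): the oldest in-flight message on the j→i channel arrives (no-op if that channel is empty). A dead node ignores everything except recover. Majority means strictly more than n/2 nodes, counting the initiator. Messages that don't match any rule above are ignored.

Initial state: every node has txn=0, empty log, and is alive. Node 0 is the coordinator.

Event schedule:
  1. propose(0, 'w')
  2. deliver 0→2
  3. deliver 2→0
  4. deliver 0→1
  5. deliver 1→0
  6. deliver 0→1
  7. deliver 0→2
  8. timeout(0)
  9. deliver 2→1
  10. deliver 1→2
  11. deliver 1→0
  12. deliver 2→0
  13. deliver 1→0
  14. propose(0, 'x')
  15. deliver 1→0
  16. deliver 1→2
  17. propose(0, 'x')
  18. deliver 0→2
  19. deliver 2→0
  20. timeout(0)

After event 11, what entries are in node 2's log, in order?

w

e1 propose(0,'w'): 0[coor,t=1,-]
e2 deliver 0→2: 2[part,t=1,-]
e3 deliver 2→0: ·
e4 deliver 0→1: 1[part,t=1,-]
e5 deliver 1→0: 0[coor,t=1,w]
e6 deliver 0→1: 1[part,t=1,w]
e7 deliver 0→2: 2[part,t=1,w]
e8 timeout(0): 0[coor,t=2,w]
e9 deliver 2→1: ·
e10 deliver 1→2: ·
e11 deliver 1→0: ·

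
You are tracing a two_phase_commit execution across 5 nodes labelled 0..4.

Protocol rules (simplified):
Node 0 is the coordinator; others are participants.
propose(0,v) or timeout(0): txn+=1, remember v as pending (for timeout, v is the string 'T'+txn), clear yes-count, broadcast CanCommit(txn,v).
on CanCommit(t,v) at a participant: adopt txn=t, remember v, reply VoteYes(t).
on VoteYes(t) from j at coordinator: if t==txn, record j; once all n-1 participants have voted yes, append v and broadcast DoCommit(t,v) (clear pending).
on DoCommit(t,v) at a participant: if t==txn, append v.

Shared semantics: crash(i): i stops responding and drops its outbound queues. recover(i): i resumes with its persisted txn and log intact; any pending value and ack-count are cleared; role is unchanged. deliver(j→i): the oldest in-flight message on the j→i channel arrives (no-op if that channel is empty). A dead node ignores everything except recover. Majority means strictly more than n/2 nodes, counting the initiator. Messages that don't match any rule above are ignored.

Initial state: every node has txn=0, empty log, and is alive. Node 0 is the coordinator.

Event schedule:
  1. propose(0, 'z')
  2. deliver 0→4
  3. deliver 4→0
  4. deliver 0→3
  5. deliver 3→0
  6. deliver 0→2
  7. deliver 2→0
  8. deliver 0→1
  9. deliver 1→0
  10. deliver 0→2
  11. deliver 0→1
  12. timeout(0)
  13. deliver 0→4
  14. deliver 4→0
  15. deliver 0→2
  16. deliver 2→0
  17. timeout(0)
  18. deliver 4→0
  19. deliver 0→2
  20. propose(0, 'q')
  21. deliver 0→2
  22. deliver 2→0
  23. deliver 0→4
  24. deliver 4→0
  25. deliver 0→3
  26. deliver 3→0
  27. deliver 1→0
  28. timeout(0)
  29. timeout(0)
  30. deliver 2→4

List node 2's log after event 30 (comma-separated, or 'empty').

after 1 — propose(0,'z'): n0:coor/t1/[-]
after 2 — deliver 0→4: n4:part/t1/[-]
after 3 — deliver 4→0: ·
after 4 — deliver 0→3: n3:part/t1/[-]
after 5 — deliver 3→0: ·
after 6 — deliver 0→2: n2:part/t1/[-]
after 7 — deliver 2→0: ·
after 8 — deliver 0→1: n1:part/t1/[-]
after 9 — deliver 1→0: n0:coor/t1/[z]
after 10 — deliver 0→2: n2:part/t1/[z]
after 11 — deliver 0→1: n1:part/t1/[z]
after 12 — timeout(0): n0:coor/t2/[z]
after 13 — deliver 0→4: n4:part/t1/[z]
after 14 — deliver 4→0: ·
after 15 — deliver 0→2: n2:part/t2/[z]
after 16 — deliver 2→0: ·
after 17 — timeout(0): n0:coor/t3/[z]
after 18 — deliver 4→0: ·
after 19 — deliver 0→2: n2:part/t3/[z]
after 20 — propose(0,'q'): n0:coor/t4/[z]
after 21 — deliver 0→2: n2:part/t4/[z]
after 22 — deliver 2→0: ·
after 23 — deliver 0→4: n4:part/t2/[z]
after 24 — deliver 4→0: ·
after 25 — deliver 0→3: n3:part/t1/[z]
after 26 — deliver 3→0: ·
after 27 — deliver 1→0: ·
after 28 — timeout(0): n0:coor/t5/[z]
after 29 — timeout(0): n0:coor/t6/[z]
after 30 — deliver 2→4: ·

z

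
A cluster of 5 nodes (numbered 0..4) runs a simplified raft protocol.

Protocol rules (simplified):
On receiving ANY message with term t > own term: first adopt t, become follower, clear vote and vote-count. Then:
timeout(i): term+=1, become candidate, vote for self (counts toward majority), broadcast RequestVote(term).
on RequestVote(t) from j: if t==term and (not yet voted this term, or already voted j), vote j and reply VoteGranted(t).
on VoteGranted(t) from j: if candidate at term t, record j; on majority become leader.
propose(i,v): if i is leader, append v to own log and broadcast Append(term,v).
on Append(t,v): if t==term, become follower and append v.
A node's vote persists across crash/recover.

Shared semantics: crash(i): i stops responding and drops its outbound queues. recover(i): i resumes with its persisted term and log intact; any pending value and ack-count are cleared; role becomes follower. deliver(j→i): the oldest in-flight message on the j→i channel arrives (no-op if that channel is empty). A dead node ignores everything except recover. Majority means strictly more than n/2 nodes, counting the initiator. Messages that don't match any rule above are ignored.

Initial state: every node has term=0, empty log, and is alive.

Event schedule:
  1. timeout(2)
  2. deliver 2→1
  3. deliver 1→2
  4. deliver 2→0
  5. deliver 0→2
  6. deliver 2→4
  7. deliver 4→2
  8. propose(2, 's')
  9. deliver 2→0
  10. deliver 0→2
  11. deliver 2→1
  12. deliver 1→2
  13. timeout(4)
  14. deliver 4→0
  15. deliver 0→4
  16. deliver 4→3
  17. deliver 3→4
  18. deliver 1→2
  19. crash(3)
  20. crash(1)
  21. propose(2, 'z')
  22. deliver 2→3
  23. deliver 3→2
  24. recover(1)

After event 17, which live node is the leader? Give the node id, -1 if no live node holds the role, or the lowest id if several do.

e1 timeout(2): 2[cand,t=1,-]
e2 deliver 2→1: 1[foll,t=1,-]
e3 deliver 1→2: ·
e4 deliver 2→0: 0[foll,t=1,-]
e5 deliver 0→2: 2[lead,t=1,-]
e6 deliver 2→4: 4[foll,t=1,-]
e7 deliver 4→2: ·
e8 propose(2,'s'): 2[lead,t=1,s]
e9 deliver 2→0: 0[foll,t=1,s]
e10 deliver 0→2: ·
e11 deliver 2→1: 1[foll,t=1,s]
e12 deliver 1→2: ·
e13 timeout(4): 4[cand,t=2,-]
e14 deliver 4→0: 0[foll,t=2,s]
e15 deliver 0→4: ·
e16 deliver 4→3: 3[foll,t=2,-]
e17 deliver 3→4: 4[lead,t=2,-]

2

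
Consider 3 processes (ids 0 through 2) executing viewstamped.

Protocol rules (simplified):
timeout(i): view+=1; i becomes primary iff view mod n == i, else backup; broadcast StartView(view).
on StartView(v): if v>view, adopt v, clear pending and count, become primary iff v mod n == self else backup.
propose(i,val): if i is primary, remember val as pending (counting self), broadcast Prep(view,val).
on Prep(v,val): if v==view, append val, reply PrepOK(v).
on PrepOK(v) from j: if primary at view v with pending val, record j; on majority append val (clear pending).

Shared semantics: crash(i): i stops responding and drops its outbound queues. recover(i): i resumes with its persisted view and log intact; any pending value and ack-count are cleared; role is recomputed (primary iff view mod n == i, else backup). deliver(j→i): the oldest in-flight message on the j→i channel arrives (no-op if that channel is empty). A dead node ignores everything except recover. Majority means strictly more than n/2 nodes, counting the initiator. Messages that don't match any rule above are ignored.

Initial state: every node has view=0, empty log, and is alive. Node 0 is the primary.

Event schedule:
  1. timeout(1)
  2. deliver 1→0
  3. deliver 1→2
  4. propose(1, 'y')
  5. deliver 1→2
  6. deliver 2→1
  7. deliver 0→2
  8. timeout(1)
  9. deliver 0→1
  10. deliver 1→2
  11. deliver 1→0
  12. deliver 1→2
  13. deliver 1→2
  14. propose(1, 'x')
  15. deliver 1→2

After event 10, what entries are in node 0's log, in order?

1. timeout(1):  <1:prim v1 ->
2. deliver 1→0:  <0:back v1 ->
3. deliver 1→2:  <2:back v1 ->
4. propose(1,'y'):  nop
5. deliver 1→2:  <2:back v1 y>
6. deliver 2→1:  <1:prim v1 y>
7. deliver 0→2:  nop
8. timeout(1):  <1:back v2 y>
9. deliver 0→1:  nop
10. deliver 1→2:  <2:prim v2 y>

empty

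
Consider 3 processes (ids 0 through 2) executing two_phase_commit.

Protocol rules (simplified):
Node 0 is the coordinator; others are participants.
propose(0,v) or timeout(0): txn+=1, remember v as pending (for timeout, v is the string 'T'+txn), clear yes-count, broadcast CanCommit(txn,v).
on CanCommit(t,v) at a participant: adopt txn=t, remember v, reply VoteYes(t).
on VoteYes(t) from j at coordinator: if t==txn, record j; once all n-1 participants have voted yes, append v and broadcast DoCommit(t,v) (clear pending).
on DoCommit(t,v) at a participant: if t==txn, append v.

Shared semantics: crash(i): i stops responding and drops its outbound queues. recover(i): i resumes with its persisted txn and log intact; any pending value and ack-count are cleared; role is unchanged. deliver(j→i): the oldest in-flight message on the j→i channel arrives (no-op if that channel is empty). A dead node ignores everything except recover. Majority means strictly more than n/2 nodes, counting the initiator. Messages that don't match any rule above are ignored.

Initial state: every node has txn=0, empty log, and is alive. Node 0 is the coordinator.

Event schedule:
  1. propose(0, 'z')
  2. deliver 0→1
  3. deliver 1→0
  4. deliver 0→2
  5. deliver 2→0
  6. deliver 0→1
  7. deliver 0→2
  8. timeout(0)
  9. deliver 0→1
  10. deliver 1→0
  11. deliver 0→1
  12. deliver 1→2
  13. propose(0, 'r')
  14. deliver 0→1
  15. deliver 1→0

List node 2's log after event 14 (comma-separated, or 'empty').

z

after 1 — propose(0,'z'): n0:coor/t1/[-]
after 2 — deliver 0→1: n1:part/t1/[-]
after 3 — deliver 1→0: ·
after 4 — deliver 0→2: n2:part/t1/[-]
after 5 — deliver 2→0: n0:coor/t1/[z]
after 6 — deliver 0→1: n1:part/t1/[z]
after 7 — deliver 0→2: n2:part/t1/[z]
after 8 — timeout(0): n0:coor/t2/[z]
after 9 — deliver 0→1: n1:part/t2/[z]
after 10 — deliver 1→0: ·
after 11 — deliver 0→1: ·
after 12 — deliver 1→2: ·
after 13 — propose(0,'r'): n0:coor/t3/[z]
after 14 — deliver 0→1: n1:part/t3/[z]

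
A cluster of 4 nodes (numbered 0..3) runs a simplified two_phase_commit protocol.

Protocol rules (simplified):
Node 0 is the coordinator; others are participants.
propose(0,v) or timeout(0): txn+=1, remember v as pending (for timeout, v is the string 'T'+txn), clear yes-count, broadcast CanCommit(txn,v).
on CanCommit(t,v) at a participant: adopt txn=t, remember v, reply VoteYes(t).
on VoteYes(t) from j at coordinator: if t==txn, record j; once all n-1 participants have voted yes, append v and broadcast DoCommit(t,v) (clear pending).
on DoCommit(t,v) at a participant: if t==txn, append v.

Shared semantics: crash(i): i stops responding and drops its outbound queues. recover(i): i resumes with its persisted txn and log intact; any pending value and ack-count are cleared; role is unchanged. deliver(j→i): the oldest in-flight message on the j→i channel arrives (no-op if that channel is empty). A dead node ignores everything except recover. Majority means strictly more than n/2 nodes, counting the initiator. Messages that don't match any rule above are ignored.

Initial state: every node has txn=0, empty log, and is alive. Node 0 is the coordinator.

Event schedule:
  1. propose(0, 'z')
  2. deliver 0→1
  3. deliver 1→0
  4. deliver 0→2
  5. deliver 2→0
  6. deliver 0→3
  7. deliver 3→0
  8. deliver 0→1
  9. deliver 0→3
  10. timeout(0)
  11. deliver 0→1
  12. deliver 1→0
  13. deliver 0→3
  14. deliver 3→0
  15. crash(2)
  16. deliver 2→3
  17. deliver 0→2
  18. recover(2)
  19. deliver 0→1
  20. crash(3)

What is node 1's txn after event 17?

[1] propose(0,'z') → N0(coor t1 [-])
[2] deliver 0→1 → N1(part t1 [-])
[3] deliver 1→0 → ∅
[4] deliver 0→2 → N2(part t1 [-])
[5] deliver 2→0 → ∅
[6] deliver 0→3 → N3(part t1 [-])
[7] deliver 3→0 → N0(coor t1 [z])
[8] deliver 0→1 → N1(part t1 [z])
[9] deliver 0→3 → N3(part t1 [z])
[10] timeout(0) → N0(coor t2 [z])
[11] deliver 0→1 → N1(part t2 [z])
[12] deliver 1→0 → ∅
[13] deliver 0→3 → N3(part t2 [z])
[14] deliver 3→0 → ∅
[15] crash(2) → N2(✗part t1 [-])
[16] deliver 2→3 → ∅
[17] deliver 0→2 → ∅

2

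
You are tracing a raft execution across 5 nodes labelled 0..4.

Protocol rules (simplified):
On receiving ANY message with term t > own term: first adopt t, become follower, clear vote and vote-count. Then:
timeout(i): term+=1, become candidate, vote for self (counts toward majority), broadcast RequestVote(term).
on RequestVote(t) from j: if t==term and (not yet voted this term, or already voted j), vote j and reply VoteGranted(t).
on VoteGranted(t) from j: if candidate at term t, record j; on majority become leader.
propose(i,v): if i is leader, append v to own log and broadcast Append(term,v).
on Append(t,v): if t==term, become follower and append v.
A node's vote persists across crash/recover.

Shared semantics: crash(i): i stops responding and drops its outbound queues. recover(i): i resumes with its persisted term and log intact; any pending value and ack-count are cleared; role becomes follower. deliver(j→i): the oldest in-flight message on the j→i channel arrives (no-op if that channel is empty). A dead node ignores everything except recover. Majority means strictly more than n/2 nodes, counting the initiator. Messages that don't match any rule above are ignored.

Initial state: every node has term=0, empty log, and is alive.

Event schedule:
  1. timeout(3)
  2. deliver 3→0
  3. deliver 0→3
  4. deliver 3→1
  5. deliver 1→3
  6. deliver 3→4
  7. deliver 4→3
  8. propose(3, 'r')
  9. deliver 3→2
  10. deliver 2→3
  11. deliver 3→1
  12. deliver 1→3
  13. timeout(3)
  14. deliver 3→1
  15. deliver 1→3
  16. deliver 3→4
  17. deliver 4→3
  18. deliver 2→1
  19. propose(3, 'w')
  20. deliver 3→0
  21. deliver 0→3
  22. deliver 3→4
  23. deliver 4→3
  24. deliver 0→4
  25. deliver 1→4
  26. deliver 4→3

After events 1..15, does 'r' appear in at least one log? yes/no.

yes

step 1 timeout(3): 3={cand,t=1,log=-}
step 2 deliver 3→0: 0={foll,t=1,log=-}
step 3 deliver 0→3: —
step 4 deliver 3→1: 1={foll,t=1,log=-}
step 5 deliver 1→3: 3={lead,t=1,log=-}
step 6 deliver 3→4: 4={foll,t=1,log=-}
step 7 deliver 4→3: —
step 8 propose(3,'r'): 3={lead,t=1,log=r}
step 9 deliver 3→2: 2={foll,t=1,log=-}
step 10 deliver 2→3: —
step 11 deliver 3→1: 1={foll,t=1,log=r}
step 12 deliver 1→3: —
step 13 timeout(3): 3={cand,t=2,log=r}
step 14 deliver 3→1: 1={foll,t=2,log=r}
step 15 deliver 1→3: —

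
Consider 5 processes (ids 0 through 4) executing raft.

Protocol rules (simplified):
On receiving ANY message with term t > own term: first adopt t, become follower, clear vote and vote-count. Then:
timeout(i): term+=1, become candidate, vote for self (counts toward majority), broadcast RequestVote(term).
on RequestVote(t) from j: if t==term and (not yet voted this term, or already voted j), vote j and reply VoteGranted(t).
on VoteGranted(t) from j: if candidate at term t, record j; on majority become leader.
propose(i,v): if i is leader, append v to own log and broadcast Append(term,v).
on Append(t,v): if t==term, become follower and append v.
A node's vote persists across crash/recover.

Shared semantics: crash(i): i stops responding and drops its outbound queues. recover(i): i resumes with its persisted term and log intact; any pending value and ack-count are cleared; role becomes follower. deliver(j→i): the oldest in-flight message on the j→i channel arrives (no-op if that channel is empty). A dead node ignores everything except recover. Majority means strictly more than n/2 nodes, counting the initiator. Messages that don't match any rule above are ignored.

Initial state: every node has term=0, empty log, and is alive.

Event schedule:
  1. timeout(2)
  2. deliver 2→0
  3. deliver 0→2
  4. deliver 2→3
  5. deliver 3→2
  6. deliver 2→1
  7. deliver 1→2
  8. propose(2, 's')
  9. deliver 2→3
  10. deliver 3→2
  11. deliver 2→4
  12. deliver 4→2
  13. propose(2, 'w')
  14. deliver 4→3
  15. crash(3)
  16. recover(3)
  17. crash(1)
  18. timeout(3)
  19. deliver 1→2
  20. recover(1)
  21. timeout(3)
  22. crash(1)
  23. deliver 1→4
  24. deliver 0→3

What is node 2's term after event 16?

1

1. timeout(2):  <2:cand t1 ->
2. deliver 2→0:  <0:foll t1 ->
3. deliver 0→2:  nop
4. deliver 2→3:  <3:foll t1 ->
5. deliver 3→2:  <2:lead t1 ->
6. deliver 2→1:  <1:foll t1 ->
7. deliver 1→2:  nop
8. propose(2,'s'):  <2:lead t1 s>
9. deliver 2→3:  <3:foll t1 s>
10. deliver 3→2:  nop
11. deliver 2→4:  <4:foll t1 ->
12. deliver 4→2:  nop
13. propose(2,'w'):  <2:lead t1 s,w>
14. deliver 4→3:  nop
15. crash(3):  <3:✗foll t1 s>
16. recover(3):  <3:foll t1 s>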